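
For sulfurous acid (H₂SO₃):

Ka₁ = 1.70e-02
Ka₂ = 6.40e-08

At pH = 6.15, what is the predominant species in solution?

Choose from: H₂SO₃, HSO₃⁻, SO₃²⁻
HSO₃⁻

pKa1 = 1.77, pKa2 = 7.19. Each pKa is the crossover between adjacent species; pH = 6.15 lies in the region where HSO₃⁻ predominates.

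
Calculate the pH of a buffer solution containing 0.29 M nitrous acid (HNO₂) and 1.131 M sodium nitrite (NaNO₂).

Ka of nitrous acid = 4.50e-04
pH = 3.94

pKa = -log(4.50e-04) = 3.35. pH = pKa + log([A⁻]/[HA]) = 3.35 + log(1.131/0.29)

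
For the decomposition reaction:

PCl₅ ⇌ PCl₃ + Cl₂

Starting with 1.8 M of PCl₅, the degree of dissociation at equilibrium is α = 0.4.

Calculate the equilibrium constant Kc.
K_c = 0.4800

x = α·[A]₀ = 0.4 × 1.8 = 0.72 M dissociated.
At eq: [PCl₅] = 1.8 − 0.72 = 1.08 M; [PCl₃] = [Cl₂] = x = 0.72 M.
Kc = [PCl₃][Cl₂]/[PCl₅] = (0.72)²/1.08 = 0.48.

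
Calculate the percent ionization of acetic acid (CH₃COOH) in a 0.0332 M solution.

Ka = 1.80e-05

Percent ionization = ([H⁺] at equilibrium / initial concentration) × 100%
Percent ionization = 2.3%

Let x = [H⁺]. Ka = x²/(C - x) ⇒ x² + (1.80e-05)x - (1.80e-05)(0.0332) = 0. x = 7.6410e-04. Percent = (7.6410e-04/0.0332) × 100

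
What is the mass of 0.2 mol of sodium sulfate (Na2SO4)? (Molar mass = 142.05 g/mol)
Mass = 0.2 mol × 142.05 g/mol = 28.41 g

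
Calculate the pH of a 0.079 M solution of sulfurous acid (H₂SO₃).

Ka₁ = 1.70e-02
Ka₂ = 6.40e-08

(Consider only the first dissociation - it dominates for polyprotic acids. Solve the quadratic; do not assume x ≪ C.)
pH = 1.54

x² + Ka₁·x − Ka₁·C = 0 with Ka₁ = 1.70e-02, C = 0.079.
x = (−Ka₁ + √(Ka₁² + 4·Ka₁·C))/2 = 2.9120e-02 M, so pH = 1.54.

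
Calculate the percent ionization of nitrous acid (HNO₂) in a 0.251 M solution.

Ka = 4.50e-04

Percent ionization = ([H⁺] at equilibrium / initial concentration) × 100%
Percent ionization = 4.15%

Let x = [H⁺]. Ka = x²/(C - x) ⇒ x² + (4.50e-04)x - (4.50e-04)(0.251) = 0. x = 1.0405e-02. Percent = (1.0405e-02/0.251) × 100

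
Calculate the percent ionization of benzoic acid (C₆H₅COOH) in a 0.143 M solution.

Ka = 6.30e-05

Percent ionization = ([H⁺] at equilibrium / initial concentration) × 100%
Percent ionization = 2.08%

Let x = [H⁺]. Ka = x²/(C - x) ⇒ x² + (6.30e-05)x - (6.30e-05)(0.143) = 0. x = 2.9702e-03. Percent = (2.9702e-03/0.143) × 100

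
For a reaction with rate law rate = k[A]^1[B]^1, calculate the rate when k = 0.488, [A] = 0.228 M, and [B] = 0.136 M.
0.01513 M/s

rate = k·[A]^1·[B]^1 = 0.488·(0.228)^1·(0.136)^1 = 0.488·0.228·0.136 = 0.01513 M/s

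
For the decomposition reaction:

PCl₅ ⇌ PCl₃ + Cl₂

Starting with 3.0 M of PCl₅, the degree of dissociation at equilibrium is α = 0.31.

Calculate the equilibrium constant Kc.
K_c = 0.4178

x = α·[A]₀ = 0.31 × 3.0 = 0.93 M dissociated.
At eq: [PCl₅] = 3.0 − 0.93 = 2.07 M; [PCl₃] = [Cl₂] = x = 0.93 M.
Kc = [PCl₃][Cl₂]/[PCl₅] = (0.93)²/2.07 = 0.4178.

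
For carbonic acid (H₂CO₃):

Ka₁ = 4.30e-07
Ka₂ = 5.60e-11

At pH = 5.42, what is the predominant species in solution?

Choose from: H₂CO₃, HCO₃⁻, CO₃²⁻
H₂CO₃

pKa1 = 6.37, pKa2 = 10.25. Each pKa is the crossover between adjacent species; pH = 5.42 lies in the region where H₂CO₃ predominates.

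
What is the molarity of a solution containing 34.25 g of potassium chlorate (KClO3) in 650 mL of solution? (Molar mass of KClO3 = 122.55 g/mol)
Moles of KClO3 = 34.25 g ÷ 122.55 g/mol = 0.279478 mol
Volume = 650 mL = 0.65 L
Molarity = 0.279478 mol ÷ 0.65 L = 0.43 M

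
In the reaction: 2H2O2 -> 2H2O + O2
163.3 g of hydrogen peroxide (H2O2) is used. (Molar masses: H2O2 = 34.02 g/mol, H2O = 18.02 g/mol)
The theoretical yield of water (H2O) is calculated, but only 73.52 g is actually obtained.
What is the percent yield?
Moles of H2O2 = 163.3 g ÷ 34.02 g/mol = 4.80012 mol
Mole ratio: 2 mol H2O / 2 mol H2O2
Moles of H2O = 4.80012 × (2/2) = 4.80012 mol
Theoretical yield = 4.80012 mol × 18.02 g/mol = 86.498 g
Actual yield = 73.52 g
Percent yield = (73.52 / 86.498) × 100% = 85.0%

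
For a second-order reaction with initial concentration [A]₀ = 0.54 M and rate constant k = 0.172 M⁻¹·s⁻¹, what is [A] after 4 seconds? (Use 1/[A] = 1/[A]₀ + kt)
0.3937 M

1/[A] = 1/[A]₀ + k·t = 1/0.54 + (0.172)·(4) = 1.8519 + 0.6880 = 2.5399
[A] = 1/2.5399 = 0.3937 M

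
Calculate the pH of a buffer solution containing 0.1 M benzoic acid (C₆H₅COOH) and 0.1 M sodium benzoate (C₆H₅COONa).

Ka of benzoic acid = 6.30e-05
pH = 4.20

pKa = -log(6.30e-05) = 4.20. pH = pKa + log([A⁻]/[HA]) = 4.20 + log(0.1/0.1)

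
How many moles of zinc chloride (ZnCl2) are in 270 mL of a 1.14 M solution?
Moles = Molarity × Volume (L)
Moles = 1.14 M × 0.27 L = 0.3078 mol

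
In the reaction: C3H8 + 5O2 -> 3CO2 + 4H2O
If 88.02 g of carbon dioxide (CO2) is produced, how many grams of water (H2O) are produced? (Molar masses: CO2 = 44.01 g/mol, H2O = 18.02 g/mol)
Moles of CO2 = 88.02 g ÷ 44.01 g/mol = 2 mol
Mole ratio: 4 mol H2O / 3 mol CO2
Moles of H2O = 2 × (4/3) = 2.66667 mol
Mass of H2O = 2.66667 mol × 18.02 g/mol = 48.05 g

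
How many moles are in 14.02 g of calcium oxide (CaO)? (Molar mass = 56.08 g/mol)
Moles = 14.02 g ÷ 56.08 g/mol = 0.25 mol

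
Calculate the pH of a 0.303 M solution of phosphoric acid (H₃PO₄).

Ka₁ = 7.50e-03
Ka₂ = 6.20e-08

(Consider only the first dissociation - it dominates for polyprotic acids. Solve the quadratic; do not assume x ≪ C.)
pH = 1.36

x² + Ka₁·x − Ka₁·C = 0 with Ka₁ = 7.50e-03, C = 0.303.
x = (−Ka₁ + √(Ka₁² + 4·Ka₁·C))/2 = 4.4068e-02 M, so pH = 1.36.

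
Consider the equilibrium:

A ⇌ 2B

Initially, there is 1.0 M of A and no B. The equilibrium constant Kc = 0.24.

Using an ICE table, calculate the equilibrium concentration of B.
[B] = 0.434 M

ICE: [A] = 1.0 − x, [B] = 2x.
Kc = (2x)²/(1.0 − x) = 0.24 ⇒ 4x² + 0.24x − 0.24 = 0.
x = (−0.24 + √(0.24² + 4·4·0.24))/(2·4) = (−0.24 + √3.8976)/8 = 0.21678.
[B] = 2x = 0.434 M.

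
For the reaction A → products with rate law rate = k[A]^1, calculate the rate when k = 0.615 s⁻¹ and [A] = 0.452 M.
0.278 M/s

rate = k·[A]^1 = 0.615·(0.452)^1 = 0.615·0.452 = 0.278 M/s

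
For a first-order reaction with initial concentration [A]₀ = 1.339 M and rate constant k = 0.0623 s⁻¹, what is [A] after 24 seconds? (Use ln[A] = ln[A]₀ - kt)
0.3002 M

ln[A] = ln[A]₀ - k·t = ln(1.339) - (0.0623)·(24) = 0.2919 - 1.4952 = -1.2033
[A] = e^(-1.2033) = 0.3002 M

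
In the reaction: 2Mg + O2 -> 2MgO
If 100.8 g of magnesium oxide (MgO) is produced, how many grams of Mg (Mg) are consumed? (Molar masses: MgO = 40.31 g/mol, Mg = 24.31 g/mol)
Moles of MgO = 100.8 g ÷ 40.31 g/mol = 2.50062 mol
Mole ratio: 2 mol Mg / 2 mol MgO
Moles of Mg = 2.50062 × (2/2) = 2.50062 mol
Mass of Mg = 2.50062 mol × 24.31 g/mol = 60.79 g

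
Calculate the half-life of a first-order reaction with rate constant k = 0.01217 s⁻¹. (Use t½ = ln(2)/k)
56.96 s

t½ = ln(2)/k = 0.6931/0.01217 = 56.96 s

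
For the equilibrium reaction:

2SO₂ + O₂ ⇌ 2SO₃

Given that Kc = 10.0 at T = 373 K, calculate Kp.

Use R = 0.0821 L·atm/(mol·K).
K_p = 0.3265

Δn = (moles gaseous products) − (moles gaseous reactants) = -1
T = 373 K; RT = 0.0821 × 373 = 30.6233
Kp = Kc·(RT)^Δn = 10.0 × (30.6233)^-1 = 10.0 × 0.0326549 = 0.3265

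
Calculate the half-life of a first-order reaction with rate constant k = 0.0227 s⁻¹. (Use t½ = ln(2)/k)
30.54 s

t½ = ln(2)/k = 0.6931/0.0227 = 30.54 s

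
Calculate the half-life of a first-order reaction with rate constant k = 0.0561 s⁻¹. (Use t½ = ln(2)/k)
12.36 s

t½ = ln(2)/k = 0.6931/0.0561 = 12.36 s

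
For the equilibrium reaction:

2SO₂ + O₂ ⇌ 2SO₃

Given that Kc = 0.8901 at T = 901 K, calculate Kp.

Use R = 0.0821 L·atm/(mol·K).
K_p = 0.0120

Δn = (moles gaseous products) − (moles gaseous reactants) = -1
T = 901 K; RT = 0.0821 × 901 = 73.9721
Kp = Kc·(RT)^Δn = 0.8901 × (73.9721)^-1 = 0.8901 × 0.0135186 = 0.0120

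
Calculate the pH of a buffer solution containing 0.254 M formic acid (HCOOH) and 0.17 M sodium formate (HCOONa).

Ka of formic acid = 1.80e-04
pH = 3.57

pKa = -log(1.80e-04) = 3.74. pH = pKa + log([A⁻]/[HA]) = 3.74 + log(0.17/0.254)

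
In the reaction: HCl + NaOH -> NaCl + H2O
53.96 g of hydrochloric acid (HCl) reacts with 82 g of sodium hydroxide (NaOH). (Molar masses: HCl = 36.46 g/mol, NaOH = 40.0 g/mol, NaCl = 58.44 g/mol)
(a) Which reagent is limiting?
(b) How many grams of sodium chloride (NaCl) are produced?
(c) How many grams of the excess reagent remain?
(a) HCl, (b) 86.49 g, (c) 22.8 g

Moles of HCl = 53.96 g ÷ 36.46 g/mol = 1.47998 mol
Moles of NaOH = 82 g ÷ 40.0 g/mol = 2.05 mol
Moles ÷ coefficient: HCl: 1.47998/1 = 1.48, NaOH: 2.05/1 = 2.05
(a) HCl has the smaller value, so HCl is the limiting reagent.
(b) Moles of NaCl = 1.47998 mol HCl × (1/1) = 1.47998 mol; mass = 1.47998 mol × 58.44 g/mol = 86.49 g
(c) NaOH consumed = 1.47998 × (1/1) = 1.47998 mol; remaining = 2.05 − 1.47998 = 0.570022 mol; mass = 0.570022 mol × 40.0 g/mol = 22.8 g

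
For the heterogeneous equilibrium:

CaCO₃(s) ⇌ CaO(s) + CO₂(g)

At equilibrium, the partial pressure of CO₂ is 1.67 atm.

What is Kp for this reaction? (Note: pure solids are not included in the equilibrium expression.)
K_p = 1.67

Solids (CaCO₃, CaO) have activity 1 and are excluded.
Kp = P(CO₂) = 1.67.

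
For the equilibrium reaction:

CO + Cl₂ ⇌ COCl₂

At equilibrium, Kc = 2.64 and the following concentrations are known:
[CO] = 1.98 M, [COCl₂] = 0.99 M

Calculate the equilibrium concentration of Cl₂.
[Cl₂] = 0.1894 M

Kc = ([COCl₂]) / ([CO] × [Cl₂]) = 2.64
[Cl₂]^1 = (product terms)/(Kc · other reactant terms) = 0.99 / (2.64 · 1.98) = 0.18939
[Cl₂] = 0.1894 M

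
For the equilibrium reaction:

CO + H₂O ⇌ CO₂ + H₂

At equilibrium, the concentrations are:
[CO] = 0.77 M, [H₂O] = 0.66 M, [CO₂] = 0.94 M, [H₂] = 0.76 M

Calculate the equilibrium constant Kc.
K_c = 1.4057

Kc = ([CO₂] × [H₂]) / ([CO] × [H₂O])
   = ((0.94)·(0.76)) / ((0.77)·(0.66))
   = 0.7144 / 0.5082 = 1.4057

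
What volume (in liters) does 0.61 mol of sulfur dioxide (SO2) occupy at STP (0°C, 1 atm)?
At STP, 1 mol of gas occupies 22.4 L
Volume = 0.61 mol × 22.4 L/mol = 13.66 L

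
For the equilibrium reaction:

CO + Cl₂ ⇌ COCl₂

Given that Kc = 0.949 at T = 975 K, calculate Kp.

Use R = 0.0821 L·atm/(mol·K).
K_p = 0.0119

Δn = (moles gaseous products) − (moles gaseous reactants) = -1
T = 975 K; RT = 0.0821 × 975 = 80.0475
Kp = Kc·(RT)^Δn = 0.949 × (80.0475)^-1 = 0.949 × 0.0124926 = 0.0119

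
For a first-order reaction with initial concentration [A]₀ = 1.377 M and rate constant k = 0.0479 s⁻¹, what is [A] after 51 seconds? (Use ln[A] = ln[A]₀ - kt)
0.1197 M

ln[A] = ln[A]₀ - k·t = ln(1.377) - (0.0479)·(51) = 0.3199 - 2.4429 = -2.1230
[A] = e^(-2.1230) = 0.1197 M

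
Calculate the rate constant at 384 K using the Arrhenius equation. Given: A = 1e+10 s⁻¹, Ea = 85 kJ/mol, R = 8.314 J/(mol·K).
2.74e-02 s⁻¹

k = A·exp(-Ea/(R·T)) = 1e+10·exp(-85000/(8.314·384)) = 1e+10·exp(-26.6243) = 1e+10·2.7367e-12 = 2.74e-02 s⁻¹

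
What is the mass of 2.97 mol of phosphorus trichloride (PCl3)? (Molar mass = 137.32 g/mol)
Mass = 2.97 mol × 137.32 g/mol = 407.8 g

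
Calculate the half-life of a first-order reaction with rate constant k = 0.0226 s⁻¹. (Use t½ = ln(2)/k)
30.67 s

t½ = ln(2)/k = 0.6931/0.0226 = 30.67 s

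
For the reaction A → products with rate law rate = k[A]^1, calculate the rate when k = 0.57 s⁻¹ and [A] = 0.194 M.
0.1106 M/s

rate = k·[A]^1 = 0.57·(0.194)^1 = 0.57·0.194 = 0.1106 M/s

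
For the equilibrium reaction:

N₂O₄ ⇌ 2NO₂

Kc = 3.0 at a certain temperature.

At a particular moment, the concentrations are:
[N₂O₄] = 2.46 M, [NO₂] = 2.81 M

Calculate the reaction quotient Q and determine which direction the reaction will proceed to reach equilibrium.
Q = 3.210, Q > K, reaction proceeds reverse (toward reactants)

Q = ([NO₂]^2) / ([N₂O₄])
  = ((2.81)^2) / ((2.46)) = 7.8961/2.46 = 3.21
Since Q = 3.21 > Kc = 3.0, the reaction proceeds reverse (toward reactants) to reach equilibrium.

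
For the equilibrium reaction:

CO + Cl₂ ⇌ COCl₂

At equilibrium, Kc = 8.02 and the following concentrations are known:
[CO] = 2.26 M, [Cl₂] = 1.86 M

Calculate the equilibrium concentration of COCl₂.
[COCl₂] = 33.7129 M

Kc = ([COCl₂]) / ([CO] × [Cl₂]) = 8.02
[COCl₂]^1 = Kc · (reactant terms)/(other product terms) = 8.02 · 4.2036 / 1 = 33.713
[COCl₂] = 33.7129 M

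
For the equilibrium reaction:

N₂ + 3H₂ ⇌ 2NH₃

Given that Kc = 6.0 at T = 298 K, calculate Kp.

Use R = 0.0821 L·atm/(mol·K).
K_p = 0.0100

Δn = (moles gaseous products) − (moles gaseous reactants) = -2
T = 298 K; RT = 0.0821 × 298 = 24.4658
Kp = Kc·(RT)^Δn = 6.0 × (24.4658)^-2 = 6.0 × 0.00167063 = 0.0100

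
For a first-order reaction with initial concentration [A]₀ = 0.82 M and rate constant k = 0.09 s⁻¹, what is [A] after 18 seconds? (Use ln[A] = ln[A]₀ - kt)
0.1623 M

ln[A] = ln[A]₀ - k·t = ln(0.82) - (0.09)·(18) = -0.1985 - 1.6200 = -1.8185
[A] = e^(-1.8185) = 0.1623 M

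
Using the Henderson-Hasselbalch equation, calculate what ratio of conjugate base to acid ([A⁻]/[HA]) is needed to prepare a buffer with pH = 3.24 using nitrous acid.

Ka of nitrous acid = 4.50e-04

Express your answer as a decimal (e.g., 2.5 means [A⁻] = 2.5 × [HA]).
[A⁻]/[HA] = 0.782

pKa = −log(4.50e-04) = 3.3468. pH = pKa + log([A⁻]/[HA]). 3.24 = 3.3468 + log(ratio). log(ratio) = 3.24 − 3.3468 = -0.1068. ratio = 10^(-0.1068) = 0.782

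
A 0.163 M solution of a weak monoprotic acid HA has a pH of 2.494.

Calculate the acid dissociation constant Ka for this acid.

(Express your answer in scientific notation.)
K_a = 6.43e-05

[H⁺] = 10^(−pH) = 10^(−2.494) = 3.206e-03 M. For HA ⇌ H⁺ + A⁻, Ka = x²/(C − x) = (3.206e-03)²/(0.163 − 3.206e-03) = 6.43e-05.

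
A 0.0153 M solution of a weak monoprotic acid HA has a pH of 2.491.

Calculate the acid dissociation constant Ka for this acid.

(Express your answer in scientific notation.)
K_a = 8.63e-04

[H⁺] = 10^(−pH) = 10^(−2.491) = 3.228e-03 M. For HA ⇌ H⁺ + A⁻, Ka = x²/(C − x) = (3.228e-03)²/(0.0153 − 3.228e-03) = 8.63e-04.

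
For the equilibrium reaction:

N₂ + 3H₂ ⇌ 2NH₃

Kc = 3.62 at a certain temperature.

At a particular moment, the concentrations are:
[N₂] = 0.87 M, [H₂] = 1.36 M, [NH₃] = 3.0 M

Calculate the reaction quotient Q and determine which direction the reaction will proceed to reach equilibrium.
Q = 4.113, Q > K, reaction proceeds reverse (toward reactants)

Q = ([NH₃]^2) / ([N₂] × [H₂]^3)
  = ((3.0)^2) / ((0.87)·(1.36)^3) = 9/2.1884 = 4.113
Since Q = 4.113 > Kc = 3.62, the reaction proceeds reverse (toward reactants) to reach equilibrium.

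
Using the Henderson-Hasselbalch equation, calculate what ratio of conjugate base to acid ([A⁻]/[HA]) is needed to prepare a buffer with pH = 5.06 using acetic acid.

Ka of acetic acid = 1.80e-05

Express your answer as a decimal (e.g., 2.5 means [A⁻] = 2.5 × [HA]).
[A⁻]/[HA] = 2.067

pKa = −log(1.80e-05) = 4.7447. pH = pKa + log([A⁻]/[HA]). 5.06 = 4.7447 + log(ratio). log(ratio) = 5.06 − 4.7447 = 0.3153. ratio = 10^(0.3153) = 2.067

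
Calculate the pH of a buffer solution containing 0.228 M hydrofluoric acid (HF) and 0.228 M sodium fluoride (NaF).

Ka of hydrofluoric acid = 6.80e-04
pH = 3.17

pKa = -log(6.80e-04) = 3.17. pH = pKa + log([A⁻]/[HA]) = 3.17 + log(0.228/0.228)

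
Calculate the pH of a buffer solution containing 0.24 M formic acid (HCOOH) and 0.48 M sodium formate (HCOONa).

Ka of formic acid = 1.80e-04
pH = 4.05

pKa = -log(1.80e-04) = 3.74. pH = pKa + log([A⁻]/[HA]) = 3.74 + log(0.48/0.24)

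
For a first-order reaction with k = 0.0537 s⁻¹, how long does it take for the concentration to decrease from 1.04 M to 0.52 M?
12.91 s

From ln[A] = ln[A]₀ - k·t: t = ln([A]₀/[A])/k = ln(1.04/0.52)/0.0537 = ln(2.0000)/0.0537 = 0.6931/0.0537 = 12.91 s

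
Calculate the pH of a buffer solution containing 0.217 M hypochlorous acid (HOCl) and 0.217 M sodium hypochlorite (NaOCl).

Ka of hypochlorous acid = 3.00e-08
pH = 7.52

pKa = -log(3.00e-08) = 7.52. pH = pKa + log([A⁻]/[HA]) = 7.52 + log(0.217/0.217)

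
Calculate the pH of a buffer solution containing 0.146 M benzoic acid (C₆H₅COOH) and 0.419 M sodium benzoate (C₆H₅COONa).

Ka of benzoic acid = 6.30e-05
pH = 4.66

pKa = -log(6.30e-05) = 4.20. pH = pKa + log([A⁻]/[HA]) = 4.20 + log(0.419/0.146)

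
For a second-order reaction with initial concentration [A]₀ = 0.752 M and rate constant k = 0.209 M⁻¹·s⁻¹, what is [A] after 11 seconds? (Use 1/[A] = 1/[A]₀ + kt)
0.2756 M

1/[A] = 1/[A]₀ + k·t = 1/0.752 + (0.209)·(11) = 1.3298 + 2.2990 = 3.6288
[A] = 1/3.6288 = 0.2756 M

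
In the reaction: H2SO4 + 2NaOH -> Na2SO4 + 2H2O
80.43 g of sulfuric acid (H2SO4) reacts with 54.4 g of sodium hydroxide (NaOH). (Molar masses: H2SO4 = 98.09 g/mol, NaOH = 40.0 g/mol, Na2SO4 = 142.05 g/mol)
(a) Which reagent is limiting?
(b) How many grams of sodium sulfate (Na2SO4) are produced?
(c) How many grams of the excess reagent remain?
(a) NaOH, (b) 96.59 g, (c) 13.73 g

Moles of H2SO4 = 80.43 g ÷ 98.09 g/mol = 0.819961 mol
Moles of NaOH = 54.4 g ÷ 40.0 g/mol = 1.36 mol
Moles ÷ coefficient: H2SO4: 0.819961/1 = 0.82, NaOH: 1.36/2 = 0.68
(a) NaOH has the smaller value, so NaOH is the limiting reagent.
(b) Moles of Na2SO4 = 1.36 mol NaOH × (1/2) = 0.68 mol; mass = 0.68 mol × 142.05 g/mol = 96.59 g
(c) H2SO4 consumed = 1.36 × (1/2) = 0.68 mol; remaining = 0.819961 − 0.68 = 0.139961 mol; mass = 0.139961 mol × 98.09 g/mol = 13.73 g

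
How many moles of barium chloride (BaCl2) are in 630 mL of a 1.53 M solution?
Moles = Molarity × Volume (L)
Moles = 1.53 M × 0.63 L = 0.9639 mol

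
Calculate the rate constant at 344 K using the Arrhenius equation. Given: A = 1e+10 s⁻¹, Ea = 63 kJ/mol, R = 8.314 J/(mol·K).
2.71e+00 s⁻¹

k = A·exp(-Ea/(R·T)) = 1e+10·exp(-63000/(8.314·344)) = 1e+10·exp(-22.0278) = 1e+10·2.7129e-10 = 2.71e+00 s⁻¹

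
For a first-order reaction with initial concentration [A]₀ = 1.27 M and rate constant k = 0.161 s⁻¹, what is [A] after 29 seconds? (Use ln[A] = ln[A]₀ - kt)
0.0119 M

ln[A] = ln[A]₀ - k·t = ln(1.27) - (0.161)·(29) = 0.2390 - 4.6690 = -4.4300
[A] = e^(-4.4300) = 0.0119 M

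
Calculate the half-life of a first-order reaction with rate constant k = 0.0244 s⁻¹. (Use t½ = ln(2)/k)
28.41 s

t½ = ln(2)/k = 0.6931/0.0244 = 28.41 s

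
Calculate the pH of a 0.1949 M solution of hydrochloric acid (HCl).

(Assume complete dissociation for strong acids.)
pH = 0.71

[H⁺] = 0.1949 M for strong acid. pH = -log[H⁺] = -log(0.1949)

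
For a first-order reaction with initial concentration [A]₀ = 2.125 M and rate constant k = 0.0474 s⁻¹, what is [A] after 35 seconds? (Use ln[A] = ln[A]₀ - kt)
0.4044 M

ln[A] = ln[A]₀ - k·t = ln(2.125) - (0.0474)·(35) = 0.7538 - 1.6590 = -0.9052
[A] = e^(-0.9052) = 0.4044 M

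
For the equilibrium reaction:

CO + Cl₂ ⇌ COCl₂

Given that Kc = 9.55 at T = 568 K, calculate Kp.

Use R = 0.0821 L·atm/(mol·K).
K_p = 0.2048

Δn = (moles gaseous products) − (moles gaseous reactants) = -1
T = 568 K; RT = 0.0821 × 568 = 46.6328
Kp = Kc·(RT)^Δn = 9.55 × (46.6328)^-1 = 9.55 × 0.0214441 = 0.2048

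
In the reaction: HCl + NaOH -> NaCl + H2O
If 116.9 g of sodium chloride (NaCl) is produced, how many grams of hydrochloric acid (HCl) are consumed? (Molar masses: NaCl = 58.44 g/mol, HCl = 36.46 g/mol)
Moles of NaCl = 116.9 g ÷ 58.44 g/mol = 2.00034 mol
Mole ratio: 1 mol HCl / 1 mol NaCl
Moles of HCl = 2.00034 × (1/1) = 2.00034 mol
Mass of HCl = 2.00034 mol × 36.46 g/mol = 72.93 g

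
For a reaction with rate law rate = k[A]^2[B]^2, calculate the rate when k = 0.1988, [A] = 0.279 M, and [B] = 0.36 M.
0.002006 M/s

rate = k·[A]^2·[B]^2 = 0.1988·(0.279)^2·(0.36)^2 = 0.1988·0.077841·0.1296 = 0.002006 M/s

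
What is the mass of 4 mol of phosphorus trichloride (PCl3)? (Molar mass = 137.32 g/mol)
Mass = 4 mol × 137.32 g/mol = 549.3 g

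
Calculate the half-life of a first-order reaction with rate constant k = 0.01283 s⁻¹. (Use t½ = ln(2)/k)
54.03 s

t½ = ln(2)/k = 0.6931/0.01283 = 54.03 s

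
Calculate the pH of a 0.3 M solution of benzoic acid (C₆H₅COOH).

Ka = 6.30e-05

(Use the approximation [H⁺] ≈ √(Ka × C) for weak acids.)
pH = 2.36

[H⁺] = √(Ka × C) = √(6.30e-05 × 0.3) = 4.3474e-03. pH = -log(4.3474e-03)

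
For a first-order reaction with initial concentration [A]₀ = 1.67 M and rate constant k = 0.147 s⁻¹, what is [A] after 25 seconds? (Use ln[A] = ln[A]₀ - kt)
0.0423 M

ln[A] = ln[A]₀ - k·t = ln(1.67) - (0.147)·(25) = 0.5128 - 3.6750 = -3.1622
[A] = e^(-3.1622) = 0.0423 M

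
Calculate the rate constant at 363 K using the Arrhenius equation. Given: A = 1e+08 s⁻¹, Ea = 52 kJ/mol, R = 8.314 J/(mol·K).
3.29e+00 s⁻¹

k = A·exp(-Ea/(R·T)) = 1e+08·exp(-52000/(8.314·363)) = 1e+08·exp(-17.2301) = 1e+08·3.2891e-08 = 3.29e+00 s⁻¹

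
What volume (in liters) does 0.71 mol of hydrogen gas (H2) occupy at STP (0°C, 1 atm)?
At STP, 1 mol of gas occupies 22.4 L
Volume = 0.71 mol × 22.4 L/mol = 15.90 L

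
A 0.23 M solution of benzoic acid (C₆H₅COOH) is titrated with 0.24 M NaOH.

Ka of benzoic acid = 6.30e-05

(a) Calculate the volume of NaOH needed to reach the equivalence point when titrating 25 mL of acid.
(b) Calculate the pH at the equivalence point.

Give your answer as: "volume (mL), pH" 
V = 24.0 mL, pH = 8.64

(a) At equivalence: moles acid = moles base.
moles acid = 0.23 × 0.025 = 0.00575 mol; V_NaOH = 0.00575/0.24 = 0.02396 L = 24.0 mL.
(b) At equivalence, all acid → conjugate base A⁻ at [A⁻] = 0.00575/0.04896 = 0.1174 M.
Kb = Kw/Ka = 1.0e-14/6.30e-05 = 1.587e-10; [OH⁻] = √(Kb·[A⁻]) = 4.318e-06; pOH = 5.36; pH = 14 − pOH = 8.64.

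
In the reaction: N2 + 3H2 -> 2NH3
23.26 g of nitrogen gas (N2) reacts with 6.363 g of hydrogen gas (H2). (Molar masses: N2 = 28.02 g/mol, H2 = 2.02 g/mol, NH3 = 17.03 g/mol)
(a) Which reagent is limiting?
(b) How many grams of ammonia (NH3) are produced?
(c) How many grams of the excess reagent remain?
(a) N2, (b) 28.27 g, (c) 1.332 g

Moles of N2 = 23.26 g ÷ 28.02 g/mol = 0.830121 mol
Moles of H2 = 6.363 g ÷ 2.02 g/mol = 3.15 mol
Moles ÷ coefficient: N2: 0.830121/1 = 0.8301, H2: 3.15/3 = 1.05
(a) N2 has the smaller value, so N2 is the limiting reagent.
(b) Moles of NH3 = 0.830121 mol N2 × (2/1) = 1.66024 mol; mass = 1.66024 mol × 17.03 g/mol = 28.27 g
(c) H2 consumed = 0.830121 × (3/1) = 2.49036 mol; remaining = 3.15 − 2.49036 = 0.659636 mol; mass = 0.659636 mol × 2.02 g/mol = 1.332 g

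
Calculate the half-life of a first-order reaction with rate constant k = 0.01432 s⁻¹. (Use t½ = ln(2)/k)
48.40 s

t½ = ln(2)/k = 0.6931/0.01432 = 48.40 s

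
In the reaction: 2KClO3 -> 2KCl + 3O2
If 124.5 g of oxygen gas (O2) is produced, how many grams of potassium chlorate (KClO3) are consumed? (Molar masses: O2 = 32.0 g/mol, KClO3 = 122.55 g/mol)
Moles of O2 = 124.5 g ÷ 32.0 g/mol = 3.89062 mol
Mole ratio: 2 mol KClO3 / 3 mol O2
Moles of KClO3 = 3.89062 × (2/3) = 2.59375 mol
Mass of KClO3 = 2.59375 mol × 122.55 g/mol = 317.9 g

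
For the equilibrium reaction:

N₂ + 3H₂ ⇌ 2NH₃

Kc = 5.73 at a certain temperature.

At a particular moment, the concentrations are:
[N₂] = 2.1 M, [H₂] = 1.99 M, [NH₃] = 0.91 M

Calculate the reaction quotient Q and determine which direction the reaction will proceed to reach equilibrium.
Q = 0.050, Q < K, reaction proceeds forward (toward products)

Q = ([NH₃]^2) / ([N₂] × [H₂]^3)
  = ((0.91)^2) / ((2.1)·(1.99)^3) = 0.8281/16.549 = 0.05004
Since Q = 0.05004 < Kc = 5.73, the reaction proceeds forward (toward products) to reach equilibrium.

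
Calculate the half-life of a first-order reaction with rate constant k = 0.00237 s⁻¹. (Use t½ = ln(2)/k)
292.47 s

t½ = ln(2)/k = 0.6931/0.00237 = 292.47 s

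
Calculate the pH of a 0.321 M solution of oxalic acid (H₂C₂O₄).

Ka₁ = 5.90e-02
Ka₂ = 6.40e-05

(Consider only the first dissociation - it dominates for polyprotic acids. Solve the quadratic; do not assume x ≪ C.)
pH = 0.95

x² + Ka₁·x − Ka₁·C = 0 with Ka₁ = 5.90e-02, C = 0.321.
x = (−Ka₁ + √(Ka₁² + 4·Ka₁·C))/2 = 1.1125e-01 M, so pH = 0.95.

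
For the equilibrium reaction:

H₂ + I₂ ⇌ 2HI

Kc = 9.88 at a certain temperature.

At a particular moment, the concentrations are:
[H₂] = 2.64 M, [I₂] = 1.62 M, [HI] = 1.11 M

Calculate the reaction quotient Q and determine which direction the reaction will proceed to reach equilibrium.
Q = 0.288, Q < K, reaction proceeds forward (toward products)

Q = ([HI]^2) / ([H₂] × [I₂])
  = ((1.11)^2) / ((2.64)·(1.62)) = 1.2321/4.2768 = 0.2881
Since Q = 0.2881 < Kc = 9.88, the reaction proceeds forward (toward products) to reach equilibrium.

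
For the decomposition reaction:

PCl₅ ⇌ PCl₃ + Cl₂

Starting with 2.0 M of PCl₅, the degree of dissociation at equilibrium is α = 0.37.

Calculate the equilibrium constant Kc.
K_c = 0.4346

x = α·[A]₀ = 0.37 × 2.0 = 0.74 M dissociated.
At eq: [PCl₅] = 2.0 − 0.74 = 1.26 M; [PCl₃] = [Cl₂] = x = 0.74 M.
Kc = [PCl₃][Cl₂]/[PCl₅] = (0.74)²/1.26 = 0.4346.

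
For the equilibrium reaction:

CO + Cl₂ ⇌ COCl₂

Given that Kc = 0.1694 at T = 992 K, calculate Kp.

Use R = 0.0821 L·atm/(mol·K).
K_p = 0.0021

Δn = (moles gaseous products) − (moles gaseous reactants) = -1
T = 992 K; RT = 0.0821 × 992 = 81.4432
Kp = Kc·(RT)^Δn = 0.1694 × (81.4432)^-1 = 0.1694 × 0.0122785 = 0.0021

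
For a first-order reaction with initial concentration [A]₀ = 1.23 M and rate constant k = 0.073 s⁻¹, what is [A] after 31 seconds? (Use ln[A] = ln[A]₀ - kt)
0.1280 M

ln[A] = ln[A]₀ - k·t = ln(1.23) - (0.073)·(31) = 0.2070 - 2.2630 = -2.0560
[A] = e^(-2.0560) = 0.1280 M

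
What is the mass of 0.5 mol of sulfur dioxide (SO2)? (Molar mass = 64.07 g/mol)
Mass = 0.5 mol × 64.07 g/mol = 32.03 g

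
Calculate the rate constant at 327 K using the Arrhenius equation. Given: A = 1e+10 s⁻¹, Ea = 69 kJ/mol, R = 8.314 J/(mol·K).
9.50e-02 s⁻¹

k = A·exp(-Ea/(R·T)) = 1e+10·exp(-69000/(8.314·327)) = 1e+10·exp(-25.3800) = 1e+10·9.4976e-12 = 9.50e-02 s⁻¹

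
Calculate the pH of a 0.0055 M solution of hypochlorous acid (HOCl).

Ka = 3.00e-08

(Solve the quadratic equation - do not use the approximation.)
pH = 4.89

x² + Ka×x - Ka×C = 0. Using quadratic formula: [H⁺] = 1.2830e-05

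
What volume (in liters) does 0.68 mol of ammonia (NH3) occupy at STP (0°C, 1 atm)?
At STP, 1 mol of gas occupies 22.4 L
Volume = 0.68 mol × 22.4 L/mol = 15.23 L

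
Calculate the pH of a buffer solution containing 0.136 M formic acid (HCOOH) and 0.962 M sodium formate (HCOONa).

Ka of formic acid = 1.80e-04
pH = 4.59

pKa = -log(1.80e-04) = 3.74. pH = pKa + log([A⁻]/[HA]) = 3.74 + log(0.962/0.136)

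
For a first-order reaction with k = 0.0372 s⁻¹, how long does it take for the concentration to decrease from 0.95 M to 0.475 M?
18.63 s

From ln[A] = ln[A]₀ - k·t: t = ln([A]₀/[A])/k = ln(0.95/0.475)/0.0372 = ln(2.0000)/0.0372 = 0.6931/0.0372 = 18.63 s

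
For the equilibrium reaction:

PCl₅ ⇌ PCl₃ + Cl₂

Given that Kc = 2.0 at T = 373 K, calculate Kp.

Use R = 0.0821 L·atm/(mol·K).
K_p = 61.2466

Δn = (moles gaseous products) − (moles gaseous reactants) = 1
T = 373 K; RT = 0.0821 × 373 = 30.6233
Kp = Kc·(RT)^Δn = 2.0 × (30.6233)^1 = 2.0 × 30.6233 = 61.2466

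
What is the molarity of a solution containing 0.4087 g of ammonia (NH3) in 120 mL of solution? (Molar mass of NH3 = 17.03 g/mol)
Moles of NH3 = 0.4087 g ÷ 17.03 g/mol = 0.0239988 mol
Volume = 120 mL = 0.12 L
Molarity = 0.0239988 mol ÷ 0.12 L = 0.2 M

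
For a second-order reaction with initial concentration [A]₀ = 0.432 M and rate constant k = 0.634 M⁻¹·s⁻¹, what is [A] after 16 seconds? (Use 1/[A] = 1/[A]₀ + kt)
0.0803 M

1/[A] = 1/[A]₀ + k·t = 1/0.432 + (0.634)·(16) = 2.3148 + 10.1440 = 12.4588
[A] = 1/12.4588 = 0.0803 M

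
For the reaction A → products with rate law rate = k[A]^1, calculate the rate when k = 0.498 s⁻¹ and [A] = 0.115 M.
0.05727 M/s

rate = k·[A]^1 = 0.498·(0.115)^1 = 0.498·0.115 = 0.05727 M/s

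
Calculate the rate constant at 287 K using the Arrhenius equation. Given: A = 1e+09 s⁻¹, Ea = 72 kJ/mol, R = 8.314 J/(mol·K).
7.86e-05 s⁻¹

k = A·exp(-Ea/(R·T)) = 1e+09·exp(-72000/(8.314·287)) = 1e+09·exp(-30.1745) = 1e+09·7.8590e-14 = 7.86e-05 s⁻¹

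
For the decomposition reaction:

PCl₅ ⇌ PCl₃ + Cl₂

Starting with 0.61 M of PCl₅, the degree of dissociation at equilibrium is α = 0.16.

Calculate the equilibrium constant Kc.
K_c = 0.0186

x = α·[A]₀ = 0.16 × 0.61 = 0.0976 M dissociated.
At eq: [PCl₅] = 0.61 − 0.0976 = 0.5124 M; [PCl₃] = [Cl₂] = x = 0.0976 M.
Kc = [PCl₃][Cl₂]/[PCl₅] = (0.0976)²/0.5124 = 0.01859.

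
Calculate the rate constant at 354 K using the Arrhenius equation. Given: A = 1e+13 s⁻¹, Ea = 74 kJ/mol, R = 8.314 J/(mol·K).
1.20e+02 s⁻¹

k = A·exp(-Ea/(R·T)) = 1e+13·exp(-74000/(8.314·354)) = 1e+13·exp(-25.1431) = 1e+13·1.2036e-11 = 1.20e+02 s⁻¹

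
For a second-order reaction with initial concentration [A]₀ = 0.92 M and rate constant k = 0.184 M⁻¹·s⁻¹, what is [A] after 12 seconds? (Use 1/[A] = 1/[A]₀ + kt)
0.3035 M

1/[A] = 1/[A]₀ + k·t = 1/0.92 + (0.184)·(12) = 1.0870 + 2.2080 = 3.2950
[A] = 1/3.2950 = 0.3035 M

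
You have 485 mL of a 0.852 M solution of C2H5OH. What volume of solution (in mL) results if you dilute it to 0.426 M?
Using M₁V₁ = M₂V₂:
0.852 × 485 = 0.426 × V₂
V₂ = (0.852 × 485) / 0.426 = 970 mL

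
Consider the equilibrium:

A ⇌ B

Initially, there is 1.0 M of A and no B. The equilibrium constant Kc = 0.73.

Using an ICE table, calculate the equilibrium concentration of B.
[B] = 0.422 M

ICE: [A] = 1.0 − x, [B] = x.
Kc = x/(1.0 − x) = 0.73 ⇒ x = 0.73·1.0/(1 + 0.73) = 0.73/1.73 = 0.422.
[B] = x = 0.422 M.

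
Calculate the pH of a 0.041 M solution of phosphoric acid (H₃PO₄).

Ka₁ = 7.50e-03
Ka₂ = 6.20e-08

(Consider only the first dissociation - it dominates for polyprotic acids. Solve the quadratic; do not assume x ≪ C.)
pH = 1.85

x² + Ka₁·x − Ka₁·C = 0 with Ka₁ = 7.50e-03, C = 0.041.
x = (−Ka₁ + √(Ka₁² + 4·Ka₁·C))/2 = 1.4182e-02 M, so pH = 1.85.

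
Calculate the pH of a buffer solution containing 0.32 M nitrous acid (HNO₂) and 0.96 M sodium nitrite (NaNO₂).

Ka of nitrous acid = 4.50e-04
pH = 3.82

pKa = -log(4.50e-04) = 3.35. pH = pKa + log([A⁻]/[HA]) = 3.35 + log(0.96/0.32)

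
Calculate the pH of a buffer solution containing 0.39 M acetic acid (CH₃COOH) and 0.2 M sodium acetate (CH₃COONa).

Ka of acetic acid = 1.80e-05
pH = 4.45

pKa = -log(1.80e-05) = 4.74. pH = pKa + log([A⁻]/[HA]) = 4.74 + log(0.2/0.39)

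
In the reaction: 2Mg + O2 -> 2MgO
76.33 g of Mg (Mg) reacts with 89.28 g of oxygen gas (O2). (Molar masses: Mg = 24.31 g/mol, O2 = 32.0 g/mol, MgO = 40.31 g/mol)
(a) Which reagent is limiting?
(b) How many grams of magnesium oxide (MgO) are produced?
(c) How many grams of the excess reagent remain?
(a) Mg, (b) 126.6 g, (c) 39.04 g

Moles of Mg = 76.33 g ÷ 24.31 g/mol = 3.13986 mol
Moles of O2 = 89.28 g ÷ 32.0 g/mol = 2.79 mol
Moles ÷ coefficient: Mg: 3.13986/2 = 1.57, O2: 2.79/1 = 2.79
(a) Mg has the smaller value, so Mg is the limiting reagent.
(b) Moles of MgO = 3.13986 mol Mg × (2/2) = 3.13986 mol; mass = 3.13986 mol × 40.31 g/mol = 126.6 g
(c) O2 consumed = 3.13986 × (1/2) = 1.56993 mol; remaining = 2.79 − 1.56993 = 1.22007 mol; mass = 1.22007 mol × 32.0 g/mol = 39.04 g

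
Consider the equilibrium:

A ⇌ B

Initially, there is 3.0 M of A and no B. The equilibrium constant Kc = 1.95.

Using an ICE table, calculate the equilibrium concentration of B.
[B] = 1.983 M

ICE: [A] = 3.0 − x, [B] = x.
Kc = x/(3.0 − x) = 1.95 ⇒ x = 1.95·3.0/(1 + 1.95) = 5.85/2.95 = 1.983.
[B] = x = 1.983 M.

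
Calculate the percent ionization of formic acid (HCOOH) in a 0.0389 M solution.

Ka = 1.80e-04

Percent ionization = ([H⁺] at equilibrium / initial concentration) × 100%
Percent ionization = 6.57%

Let x = [H⁺]. Ka = x²/(C - x) ⇒ x² + (1.80e-04)x - (1.80e-04)(0.0389) = 0. x = 2.5577e-03. Percent = (2.5577e-03/0.0389) × 100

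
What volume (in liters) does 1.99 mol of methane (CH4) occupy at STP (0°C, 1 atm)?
At STP, 1 mol of gas occupies 22.4 L
Volume = 1.99 mol × 22.4 L/mol = 44.58 L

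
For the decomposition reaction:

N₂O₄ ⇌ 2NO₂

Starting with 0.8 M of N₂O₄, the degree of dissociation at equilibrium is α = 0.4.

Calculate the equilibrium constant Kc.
K_c = 0.8533

x = α·[A]₀ = 0.4 × 0.8 = 0.32 M dissociated.
At eq: [N₂O₄] = 0.8 − 0.32 = 0.48 M; [NO₂] = 2x = 0.64 M.
Kc = [NO₂]²/[N₂O₄] = (0.64)²/0.48 = 0.8533.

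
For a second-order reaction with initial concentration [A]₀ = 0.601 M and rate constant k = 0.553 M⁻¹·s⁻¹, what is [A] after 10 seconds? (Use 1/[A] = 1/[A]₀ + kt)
0.1390 M

1/[A] = 1/[A]₀ + k·t = 1/0.601 + (0.553)·(10) = 1.6639 + 5.5300 = 7.1939
[A] = 1/7.1939 = 0.1390 M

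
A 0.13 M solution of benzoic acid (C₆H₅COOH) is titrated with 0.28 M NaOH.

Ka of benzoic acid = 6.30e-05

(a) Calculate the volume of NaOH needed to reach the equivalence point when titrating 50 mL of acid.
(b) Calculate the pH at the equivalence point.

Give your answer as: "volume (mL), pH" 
V = 23.2 mL, pH = 8.57

(a) At equivalence: moles acid = moles base.
moles acid = 0.13 × 0.05 = 0.0065 mol; V_NaOH = 0.0065/0.28 = 0.02321 L = 23.2 mL.
(b) At equivalence, all acid → conjugate base A⁻ at [A⁻] = 0.0065/0.07321 = 0.08878 M.
Kb = Kw/Ka = 1.0e-14/6.30e-05 = 1.587e-10; [OH⁻] = √(Kb·[A⁻]) = 3.754e-06; pOH = 5.43; pH = 14 − pOH = 8.57.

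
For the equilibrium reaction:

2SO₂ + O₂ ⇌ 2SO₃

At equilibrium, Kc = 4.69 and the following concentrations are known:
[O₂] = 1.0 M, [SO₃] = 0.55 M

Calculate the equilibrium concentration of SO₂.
[SO₂] = 0.2540 M

Kc = ([SO₃]^2) / ([SO₂]^2 × [O₂]) = 4.69
[SO₂]^2 = (product terms)/(Kc · other reactant terms) = 0.3025 / (4.69 · 1) = 0.064499
[SO₂] = (0.064499)^(1/2) = 0.2540 M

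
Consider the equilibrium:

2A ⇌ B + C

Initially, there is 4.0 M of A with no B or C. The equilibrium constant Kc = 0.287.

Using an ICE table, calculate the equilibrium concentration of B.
[B] = 1.034 M

ICE: [A] = 4.0 − 2x, [B] = [C] = x.
Kc = x²/(4.0 − 2x)² = 0.287 ⇒ √Kc = x/(4.0 − 2x).
x = √0.287·4.0/(1 + 2√0.287) = 0.53572·4.0/2.0714 = 1.0345.
[B] = x = 1.034 M.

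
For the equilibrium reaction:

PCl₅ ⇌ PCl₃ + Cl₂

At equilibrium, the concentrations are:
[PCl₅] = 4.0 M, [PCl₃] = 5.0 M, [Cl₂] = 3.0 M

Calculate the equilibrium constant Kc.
K_c = 3.7500

Kc = ([PCl₃] × [Cl₂]) / ([PCl₅])
   = ((5.0)·(3.0)) / ((4.0))
   = 15 / 4 = 3.7500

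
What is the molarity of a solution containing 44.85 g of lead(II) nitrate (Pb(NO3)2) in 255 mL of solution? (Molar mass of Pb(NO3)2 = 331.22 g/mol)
Moles of Pb(NO3)2 = 44.85 g ÷ 331.22 g/mol = 0.135408 mol
Volume = 255 mL = 0.255 L
Molarity = 0.135408 mol ÷ 0.255 L = 0.531 M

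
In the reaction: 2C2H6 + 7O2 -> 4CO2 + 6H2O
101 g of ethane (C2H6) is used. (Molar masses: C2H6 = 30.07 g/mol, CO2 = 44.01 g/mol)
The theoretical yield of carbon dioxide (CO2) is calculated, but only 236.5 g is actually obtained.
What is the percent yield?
Moles of C2H6 = 101 g ÷ 30.07 g/mol = 3.35883 mol
Mole ratio: 4 mol CO2 / 2 mol C2H6
Moles of CO2 = 3.35883 × (4/2) = 6.71766 mol
Theoretical yield = 6.71766 mol × 44.01 g/mol = 295.64 g
Actual yield = 236.5 g
Percent yield = (236.5 / 295.64) × 100% = 80.0%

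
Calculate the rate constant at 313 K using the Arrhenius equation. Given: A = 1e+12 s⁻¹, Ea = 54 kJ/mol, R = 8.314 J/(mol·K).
9.73e+02 s⁻¹

k = A·exp(-Ea/(R·T)) = 1e+12·exp(-54000/(8.314·313)) = 1e+12·exp(-20.7510) = 1e+12·9.7263e-10 = 9.73e+02 s⁻¹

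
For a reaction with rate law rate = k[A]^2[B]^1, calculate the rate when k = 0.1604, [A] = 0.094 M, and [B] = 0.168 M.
0.0002381 M/s

rate = k·[A]^2·[B]^1 = 0.1604·(0.094)^2·(0.168)^1 = 0.1604·0.008836·0.168 = 0.0002381 M/s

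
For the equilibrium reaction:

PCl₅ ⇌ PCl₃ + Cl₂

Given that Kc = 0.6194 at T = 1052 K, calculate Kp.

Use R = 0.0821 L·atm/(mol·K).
K_p = 53.4971

Δn = (moles gaseous products) − (moles gaseous reactants) = 1
T = 1052 K; RT = 0.0821 × 1052 = 86.3692
Kp = Kc·(RT)^Δn = 0.6194 × (86.3692)^1 = 0.6194 × 86.3692 = 53.4971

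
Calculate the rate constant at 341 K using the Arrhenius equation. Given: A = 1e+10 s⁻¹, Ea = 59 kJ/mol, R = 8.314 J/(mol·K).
9.16e+00 s⁻¹

k = A·exp(-Ea/(R·T)) = 1e+10·exp(-59000/(8.314·341)) = 1e+10·exp(-20.8107) = 1e+10·9.1624e-10 = 9.16e+00 s⁻¹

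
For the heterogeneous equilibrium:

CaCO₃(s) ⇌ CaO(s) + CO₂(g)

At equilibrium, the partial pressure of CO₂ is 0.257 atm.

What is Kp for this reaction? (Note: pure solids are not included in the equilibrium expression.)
K_p = 0.257

Solids (CaCO₃, CaO) have activity 1 and are excluded.
Kp = P(CO₂) = 0.257.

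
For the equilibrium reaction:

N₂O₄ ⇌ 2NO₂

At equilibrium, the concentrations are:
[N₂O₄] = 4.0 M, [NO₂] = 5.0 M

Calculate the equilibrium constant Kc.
K_c = 6.2500

Kc = ([NO₂]^2) / ([N₂O₄])
   = ((5.0)^2) / ((4.0))
   = 25 / 4 = 6.2500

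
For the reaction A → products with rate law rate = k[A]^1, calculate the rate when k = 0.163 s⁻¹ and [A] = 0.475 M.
0.07742 M/s

rate = k·[A]^1 = 0.163·(0.475)^1 = 0.163·0.475 = 0.07742 M/s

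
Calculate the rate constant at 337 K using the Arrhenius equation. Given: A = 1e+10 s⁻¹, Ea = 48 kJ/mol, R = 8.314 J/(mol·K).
3.63e+02 s⁻¹

k = A·exp(-Ea/(R·T)) = 1e+10·exp(-48000/(8.314·337)) = 1e+10·exp(-17.1317) = 1e+10·3.6290e-08 = 3.63e+02 s⁻¹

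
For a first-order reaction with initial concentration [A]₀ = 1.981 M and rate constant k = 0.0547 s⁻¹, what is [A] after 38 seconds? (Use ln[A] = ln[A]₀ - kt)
0.2478 M

ln[A] = ln[A]₀ - k·t = ln(1.981) - (0.0547)·(38) = 0.6836 - 2.0786 = -1.3950
[A] = e^(-1.3950) = 0.2478 M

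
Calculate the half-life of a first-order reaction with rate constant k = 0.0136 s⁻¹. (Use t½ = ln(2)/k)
50.97 s

t½ = ln(2)/k = 0.6931/0.0136 = 50.97 s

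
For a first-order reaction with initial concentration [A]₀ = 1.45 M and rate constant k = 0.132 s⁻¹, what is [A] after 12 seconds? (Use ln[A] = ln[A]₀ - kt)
0.2975 M

ln[A] = ln[A]₀ - k·t = ln(1.45) - (0.132)·(12) = 0.3716 - 1.5840 = -1.2124
[A] = e^(-1.2124) = 0.2975 M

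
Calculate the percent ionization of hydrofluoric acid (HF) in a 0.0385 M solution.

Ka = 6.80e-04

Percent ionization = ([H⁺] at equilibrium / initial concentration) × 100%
Percent ionization = 12.4%

Let x = [H⁺]. Ka = x²/(C - x) ⇒ x² + (6.80e-04)x - (6.80e-04)(0.0385) = 0. x = 4.7879e-03. Percent = (4.7879e-03/0.0385) × 100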